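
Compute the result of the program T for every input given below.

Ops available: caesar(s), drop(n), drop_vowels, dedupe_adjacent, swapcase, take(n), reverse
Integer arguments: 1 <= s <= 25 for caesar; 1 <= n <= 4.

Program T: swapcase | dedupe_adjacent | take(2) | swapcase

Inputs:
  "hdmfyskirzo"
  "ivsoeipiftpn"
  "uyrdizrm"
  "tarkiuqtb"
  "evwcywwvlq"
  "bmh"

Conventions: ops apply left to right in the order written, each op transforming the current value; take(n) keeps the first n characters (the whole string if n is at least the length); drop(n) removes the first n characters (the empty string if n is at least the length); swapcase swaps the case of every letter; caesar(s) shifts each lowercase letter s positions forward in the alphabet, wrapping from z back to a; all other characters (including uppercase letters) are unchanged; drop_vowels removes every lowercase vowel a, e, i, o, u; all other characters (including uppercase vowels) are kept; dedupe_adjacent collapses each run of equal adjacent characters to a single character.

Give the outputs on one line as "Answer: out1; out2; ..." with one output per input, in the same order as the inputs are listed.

"hd"; "iv"; "uy"; "ta"; "ev"; "bm"

Execution, op by op:
  "hdmfyskirzo" -> "HDMFYSKIRZO" -> "HDMFYSKIRZO" -> "HD" -> "hd"
  "ivsoeipiftpn" -> "IVSOEIPIFTPN" -> "IVSOEIPIFTPN" -> "IV" -> "iv"
  "uyrdizrm" -> "UYRDIZRM" -> "UYRDIZRM" -> "UY" -> "uy"
  "tarkiuqtb" -> "TARKIUQTB" -> "TARKIUQTB" -> "TA" -> "ta"
  "evwcywwvlq" -> "EVWCYWWVLQ" -> "EVWCYWVLQ" -> "EV" -> "ev"
  "bmh" -> "BMH" -> "BMH" -> "BM" -> "bm"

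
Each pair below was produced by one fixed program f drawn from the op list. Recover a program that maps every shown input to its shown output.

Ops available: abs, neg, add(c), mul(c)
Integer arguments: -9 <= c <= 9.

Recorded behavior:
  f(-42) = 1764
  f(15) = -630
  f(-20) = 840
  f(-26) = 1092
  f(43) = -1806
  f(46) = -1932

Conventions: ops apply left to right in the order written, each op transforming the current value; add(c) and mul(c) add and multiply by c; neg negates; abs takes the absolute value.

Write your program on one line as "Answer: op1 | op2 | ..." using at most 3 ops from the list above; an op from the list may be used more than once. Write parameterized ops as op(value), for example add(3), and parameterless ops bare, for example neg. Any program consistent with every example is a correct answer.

mul(-7) | mul(6)

Check, running the answer program on each example:
  -42 -> 294 -> 1764
  15 -> -105 -> -630
  -20 -> 140 -> 840
  -26 -> 182 -> 1092
  43 -> -301 -> -1806
  46 -> -322 -> -1932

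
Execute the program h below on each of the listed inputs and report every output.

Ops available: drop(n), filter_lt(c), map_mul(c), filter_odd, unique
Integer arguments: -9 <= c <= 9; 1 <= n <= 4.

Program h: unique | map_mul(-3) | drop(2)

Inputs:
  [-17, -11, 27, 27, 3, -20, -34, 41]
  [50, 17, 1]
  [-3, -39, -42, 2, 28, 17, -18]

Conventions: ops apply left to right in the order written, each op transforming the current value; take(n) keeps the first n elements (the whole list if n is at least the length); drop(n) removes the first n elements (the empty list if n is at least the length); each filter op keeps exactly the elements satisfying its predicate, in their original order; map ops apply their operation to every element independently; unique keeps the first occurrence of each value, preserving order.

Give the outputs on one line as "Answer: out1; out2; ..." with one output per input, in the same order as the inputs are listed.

Execution, op by op:
  [-17, -11, 27, 27, 3, -20, -34, 41] -> [-17, -11, 27, 3, -20, -34, 41] -> [51, 33, -81, -9, 60, 102, -123] -> [-81, -9, 60, 102, -123]
  [50, 17, 1] -> [50, 17, 1] -> [-150, -51, -3] -> [-3]
  [-3, -39, -42, 2, 28, 17, -18] -> [-3, -39, -42, 2, 28, 17, -18] -> [9, 117, 126, -6, -84, -51, 54] -> [126, -6, -84, -51, 54]

[-81, -9, 60, 102, -123]; [-3]; [126, -6, -84, -51, 54]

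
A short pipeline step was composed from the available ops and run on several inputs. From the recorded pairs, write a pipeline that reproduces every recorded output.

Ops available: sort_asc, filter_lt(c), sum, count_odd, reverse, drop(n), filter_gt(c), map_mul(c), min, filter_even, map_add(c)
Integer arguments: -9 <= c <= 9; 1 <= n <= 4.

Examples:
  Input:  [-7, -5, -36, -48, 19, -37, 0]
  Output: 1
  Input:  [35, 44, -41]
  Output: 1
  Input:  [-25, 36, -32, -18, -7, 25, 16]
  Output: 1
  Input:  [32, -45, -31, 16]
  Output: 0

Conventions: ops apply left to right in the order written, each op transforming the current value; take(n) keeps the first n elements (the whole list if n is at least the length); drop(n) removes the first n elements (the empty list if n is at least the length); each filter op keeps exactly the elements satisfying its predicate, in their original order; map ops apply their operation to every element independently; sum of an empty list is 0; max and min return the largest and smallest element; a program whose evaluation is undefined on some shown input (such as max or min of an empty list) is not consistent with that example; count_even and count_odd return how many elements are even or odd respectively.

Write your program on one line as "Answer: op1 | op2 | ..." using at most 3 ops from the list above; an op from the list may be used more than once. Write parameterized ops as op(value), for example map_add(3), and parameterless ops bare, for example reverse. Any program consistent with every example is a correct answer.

filter_gt(1) | reverse | count_odd

Check, running the answer program on each example:
  [-7, -5, -36, -48, 19, -37, 0] -> [19] -> [19] -> 1
  [35, 44, -41] -> [35, 44] -> [44, 35] -> 1
  [-25, 36, -32, -18, -7, 25, 16] -> [36, 25, 16] -> [16, 25, 36] -> 1
  [32, -45, -31, 16] -> [32, 16] -> [16, 32] -> 0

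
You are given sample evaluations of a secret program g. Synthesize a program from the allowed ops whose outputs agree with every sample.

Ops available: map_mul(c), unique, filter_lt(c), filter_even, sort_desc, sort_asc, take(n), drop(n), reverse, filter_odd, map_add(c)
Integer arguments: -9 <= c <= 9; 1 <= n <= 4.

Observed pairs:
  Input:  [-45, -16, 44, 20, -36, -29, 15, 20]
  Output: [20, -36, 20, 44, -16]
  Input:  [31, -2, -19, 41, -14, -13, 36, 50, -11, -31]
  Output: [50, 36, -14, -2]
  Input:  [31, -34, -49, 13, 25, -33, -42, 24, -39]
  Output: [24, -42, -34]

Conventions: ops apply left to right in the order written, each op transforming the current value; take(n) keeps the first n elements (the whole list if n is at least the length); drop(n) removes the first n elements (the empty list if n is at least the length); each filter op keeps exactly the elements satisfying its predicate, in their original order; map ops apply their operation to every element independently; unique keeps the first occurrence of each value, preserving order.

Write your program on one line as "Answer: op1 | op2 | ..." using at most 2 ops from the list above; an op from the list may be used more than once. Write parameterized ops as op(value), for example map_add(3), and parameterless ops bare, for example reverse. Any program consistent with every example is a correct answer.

filter_even | reverse

Check, running the answer program on each example:
  [-45, -16, 44, 20, -36, -29, 15, 20] -> [-16, 44, 20, -36, 20] -> [20, -36, 20, 44, -16]
  [31, -2, -19, 41, -14, -13, 36, 50, -11, -31] -> [-2, -14, 36, 50] -> [50, 36, -14, -2]
  [31, -34, -49, 13, 25, -33, -42, 24, -39] -> [-34, -42, 24] -> [24, -42, -34]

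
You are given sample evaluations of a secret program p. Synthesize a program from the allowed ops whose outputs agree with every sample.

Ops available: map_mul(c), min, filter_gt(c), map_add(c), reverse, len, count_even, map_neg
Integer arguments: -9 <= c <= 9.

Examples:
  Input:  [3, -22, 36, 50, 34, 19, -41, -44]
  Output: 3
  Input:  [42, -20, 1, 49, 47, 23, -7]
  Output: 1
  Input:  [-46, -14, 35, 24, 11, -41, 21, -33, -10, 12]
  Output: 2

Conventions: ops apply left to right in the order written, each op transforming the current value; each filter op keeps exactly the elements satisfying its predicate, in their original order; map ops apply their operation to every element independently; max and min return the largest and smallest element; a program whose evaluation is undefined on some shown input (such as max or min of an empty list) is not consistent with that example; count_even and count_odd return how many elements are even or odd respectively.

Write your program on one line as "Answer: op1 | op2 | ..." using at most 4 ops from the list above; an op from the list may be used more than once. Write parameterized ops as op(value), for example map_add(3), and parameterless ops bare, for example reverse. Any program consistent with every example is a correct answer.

reverse | filter_gt(-4) | map_neg | count_even

Check, running the answer program on each example:
  [3, -22, 36, 50, 34, 19, -41, -44] -> [-44, -41, 19, 34, 50, 36, -22, 3] -> [19, 34, 50, 36, 3] -> [-19, -34, -50, -36, -3] -> 3
  [42, -20, 1, 49, 47, 23, -7] -> [-7, 23, 47, 49, 1, -20, 42] -> [23, 47, 49, 1, 42] -> [-23, -47, -49, -1, -42] -> 1
  [-46, -14, 35, 24, 11, -41, 21, -33, -10, 12] -> [12, -10, -33, 21, -41, 11, 24, 35, -14, -46] -> [12, 21, 11, 24, 35] -> [-12, -21, -11, -24, -35] -> 2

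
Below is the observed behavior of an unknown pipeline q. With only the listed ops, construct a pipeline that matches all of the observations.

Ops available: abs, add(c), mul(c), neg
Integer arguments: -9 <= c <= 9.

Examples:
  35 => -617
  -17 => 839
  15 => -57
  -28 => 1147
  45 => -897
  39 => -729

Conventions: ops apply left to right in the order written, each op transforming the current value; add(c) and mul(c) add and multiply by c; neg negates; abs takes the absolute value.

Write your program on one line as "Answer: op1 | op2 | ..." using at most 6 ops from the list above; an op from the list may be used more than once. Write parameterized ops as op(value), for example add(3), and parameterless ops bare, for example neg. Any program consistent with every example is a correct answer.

add(-7) | add(-6) | mul(-7) | add(1) | mul(4) | add(-5)

Check, running the answer program on each example:
  35 -> 28 -> 22 -> -154 -> -153 -> -612 -> -617
  -17 -> -24 -> -30 -> 210 -> 211 -> 844 -> 839
  15 -> 8 -> 2 -> -14 -> -13 -> -52 -> -57
  -28 -> -35 -> -41 -> 287 -> 288 -> 1152 -> 1147
  45 -> 38 -> 32 -> -224 -> -223 -> -892 -> -897
  39 -> 32 -> 26 -> -182 -> -181 -> -724 -> -729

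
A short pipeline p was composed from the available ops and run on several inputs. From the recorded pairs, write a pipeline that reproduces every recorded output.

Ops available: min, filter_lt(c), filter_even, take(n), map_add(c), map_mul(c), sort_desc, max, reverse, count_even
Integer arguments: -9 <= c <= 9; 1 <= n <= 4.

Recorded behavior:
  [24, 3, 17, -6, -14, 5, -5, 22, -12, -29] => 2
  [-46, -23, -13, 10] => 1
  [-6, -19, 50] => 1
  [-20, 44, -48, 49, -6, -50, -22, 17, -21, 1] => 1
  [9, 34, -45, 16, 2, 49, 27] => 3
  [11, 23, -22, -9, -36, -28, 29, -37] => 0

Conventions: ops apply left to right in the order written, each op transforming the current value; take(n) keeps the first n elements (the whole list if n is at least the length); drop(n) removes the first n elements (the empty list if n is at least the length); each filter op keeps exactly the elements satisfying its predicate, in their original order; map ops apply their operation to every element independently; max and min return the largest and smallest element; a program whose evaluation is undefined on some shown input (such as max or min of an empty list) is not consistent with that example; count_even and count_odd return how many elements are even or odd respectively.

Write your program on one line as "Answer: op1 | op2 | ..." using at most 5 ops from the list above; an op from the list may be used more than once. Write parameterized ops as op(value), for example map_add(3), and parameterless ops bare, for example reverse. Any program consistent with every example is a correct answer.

map_mul(-3) | filter_even | filter_lt(6) | count_even

Check, running the answer program on each example:
  [24, 3, 17, -6, -14, 5, -5, 22, -12, -29] -> [-72, -9, -51, 18, 42, -15, 15, -66, 36, 87] -> [-72, 18, 42, -66, 36] -> [-72, -66] -> 2
  [-46, -23, -13, 10] -> [138, 69, 39, -30] -> [138, -30] -> [-30] -> 1
  [-6, -19, 50] -> [18, 57, -150] -> [18, -150] -> [-150] -> 1
  [-20, 44, -48, 49, -6, -50, -22, 17, -21, 1] -> [60, -132, 144, -147, 18, 150, 66, -51, 63, -3] -> [60, -132, 144, 18, 150, 66] -> [-132] -> 1
  [9, 34, -45, 16, 2, 49, 27] -> [-27, -102, 135, -48, -6, -147, -81] -> [-102, -48, -6] -> [-102, -48, -6] -> 3
  [11, 23, -22, -9, -36, -28, 29, -37] -> [-33, -69, 66, 27, 108, 84, -87, 111] -> [66, 108, 84] -> [] -> 0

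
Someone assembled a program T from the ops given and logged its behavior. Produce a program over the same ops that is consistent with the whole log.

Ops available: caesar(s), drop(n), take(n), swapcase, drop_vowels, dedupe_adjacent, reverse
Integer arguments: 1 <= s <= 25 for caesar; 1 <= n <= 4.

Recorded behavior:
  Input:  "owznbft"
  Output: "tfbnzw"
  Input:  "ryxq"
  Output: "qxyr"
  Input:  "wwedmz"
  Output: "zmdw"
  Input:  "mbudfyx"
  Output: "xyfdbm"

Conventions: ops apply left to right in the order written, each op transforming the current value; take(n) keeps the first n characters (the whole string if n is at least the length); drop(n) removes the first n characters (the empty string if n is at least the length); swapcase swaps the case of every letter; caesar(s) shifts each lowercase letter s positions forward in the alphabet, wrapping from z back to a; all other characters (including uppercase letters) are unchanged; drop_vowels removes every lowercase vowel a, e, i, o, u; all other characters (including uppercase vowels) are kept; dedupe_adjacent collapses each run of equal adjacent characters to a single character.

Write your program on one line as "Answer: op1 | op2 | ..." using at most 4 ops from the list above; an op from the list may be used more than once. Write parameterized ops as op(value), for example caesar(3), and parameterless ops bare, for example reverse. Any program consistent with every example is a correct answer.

reverse | dedupe_adjacent | drop_vowels

Check, running the answer program on each example:
  "owznbft" -> "tfbnzwo" -> "tfbnzwo" -> "tfbnzw"
  "ryxq" -> "qxyr" -> "qxyr" -> "qxyr"
  "wwedmz" -> "zmdeww" -> "zmdew" -> "zmdw"
  "mbudfyx" -> "xyfdubm" -> "xyfdubm" -> "xyfdbm"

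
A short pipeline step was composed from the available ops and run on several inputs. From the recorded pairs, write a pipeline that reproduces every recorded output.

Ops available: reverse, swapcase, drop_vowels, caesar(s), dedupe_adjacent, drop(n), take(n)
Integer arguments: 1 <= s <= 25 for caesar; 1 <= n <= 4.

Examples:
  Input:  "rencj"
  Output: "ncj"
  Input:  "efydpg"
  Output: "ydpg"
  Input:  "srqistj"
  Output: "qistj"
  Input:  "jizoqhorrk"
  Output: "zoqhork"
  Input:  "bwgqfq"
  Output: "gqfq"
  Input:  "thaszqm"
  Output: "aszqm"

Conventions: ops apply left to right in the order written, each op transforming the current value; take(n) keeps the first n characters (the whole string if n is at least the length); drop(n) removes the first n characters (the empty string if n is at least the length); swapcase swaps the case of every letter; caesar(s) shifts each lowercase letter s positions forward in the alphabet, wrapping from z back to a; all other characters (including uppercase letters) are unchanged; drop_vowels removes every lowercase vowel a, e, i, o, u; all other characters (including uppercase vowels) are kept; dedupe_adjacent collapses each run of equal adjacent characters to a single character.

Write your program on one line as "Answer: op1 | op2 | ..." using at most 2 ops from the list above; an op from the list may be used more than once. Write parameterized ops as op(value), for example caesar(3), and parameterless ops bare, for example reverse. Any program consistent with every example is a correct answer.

dedupe_adjacent | drop(2)

Check, running the answer program on each example:
  "rencj" -> "rencj" -> "ncj"
  "efydpg" -> "efydpg" -> "ydpg"
  "srqistj" -> "srqistj" -> "qistj"
  "jizoqhorrk" -> "jizoqhork" -> "zoqhork"
  "bwgqfq" -> "bwgqfq" -> "gqfq"
  "thaszqm" -> "thaszqm" -> "aszqm"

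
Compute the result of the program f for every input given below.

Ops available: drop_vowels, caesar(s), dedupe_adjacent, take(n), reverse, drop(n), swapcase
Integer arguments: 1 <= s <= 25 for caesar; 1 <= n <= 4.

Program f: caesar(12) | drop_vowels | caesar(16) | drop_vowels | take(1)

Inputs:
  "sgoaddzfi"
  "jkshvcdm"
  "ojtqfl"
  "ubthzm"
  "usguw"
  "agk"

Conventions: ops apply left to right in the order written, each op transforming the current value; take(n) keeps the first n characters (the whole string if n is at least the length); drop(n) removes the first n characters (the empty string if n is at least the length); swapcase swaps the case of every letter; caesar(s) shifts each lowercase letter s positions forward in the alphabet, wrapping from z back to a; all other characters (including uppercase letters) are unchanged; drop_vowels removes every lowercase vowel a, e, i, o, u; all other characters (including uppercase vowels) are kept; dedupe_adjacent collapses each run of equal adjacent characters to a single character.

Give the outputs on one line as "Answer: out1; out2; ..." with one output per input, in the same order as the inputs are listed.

Execution, op by op:
  "sgoaddzfi" -> "esampplru" -> "smpplr" -> "icffbh" -> "cffbh" -> "c"
  "jkshvcdm" -> "vwethopy" -> "vwthpy" -> "lmjxfo" -> "lmjxf" -> "l"
  "ojtqfl" -> "avfcrx" -> "vfcrx" -> "lvshn" -> "lvshn" -> "l"
  "ubthzm" -> "gnftly" -> "gnftly" -> "wdvjbo" -> "wdvjb" -> "w"
  "usguw" -> "gesgi" -> "gsg" -> "wiw" -> "ww" -> "w"
  "agk" -> "msw" -> "msw" -> "cim" -> "cm" -> "c"

"c"; "l"; "l"; "w"; "w"; "c"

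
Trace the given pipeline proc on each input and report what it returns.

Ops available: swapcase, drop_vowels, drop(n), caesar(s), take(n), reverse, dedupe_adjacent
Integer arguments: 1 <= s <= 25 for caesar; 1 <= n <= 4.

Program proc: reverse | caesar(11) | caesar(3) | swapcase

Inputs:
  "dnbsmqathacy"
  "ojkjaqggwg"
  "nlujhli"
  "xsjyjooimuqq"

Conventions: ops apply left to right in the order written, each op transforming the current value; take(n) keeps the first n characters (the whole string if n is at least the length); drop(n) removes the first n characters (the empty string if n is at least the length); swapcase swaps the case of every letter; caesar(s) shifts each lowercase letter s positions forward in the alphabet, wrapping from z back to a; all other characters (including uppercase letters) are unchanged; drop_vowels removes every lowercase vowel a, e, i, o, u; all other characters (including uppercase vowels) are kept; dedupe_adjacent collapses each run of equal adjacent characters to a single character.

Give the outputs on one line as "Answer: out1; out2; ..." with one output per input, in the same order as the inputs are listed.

Execution, op by op:
  "dnbsmqathacy" -> "ycahtaqmsbnd" -> "jnlselbxdmyo" -> "mqovhoeagpbr" -> "MQOVHOEAGPBR"
  "ojkjaqggwg" -> "gwggqajkjo" -> "rhrrbluvuz" -> "ukuueoxyxc" -> "UKUUEOXYXC"
  "nlujhli" -> "ilhjuln" -> "twsufwy" -> "wzvxizb" -> "WZVXIZB"
  "xsjyjooimuqq" -> "qqumioojyjsx" -> "bbfxtzzujudi" -> "eeiawccxmxgl" -> "EEIAWCCXMXGL"

"MQOVHOEAGPBR"; "UKUUEOXYXC"; "WZVXIZB"; "EEIAWCCXMXGL"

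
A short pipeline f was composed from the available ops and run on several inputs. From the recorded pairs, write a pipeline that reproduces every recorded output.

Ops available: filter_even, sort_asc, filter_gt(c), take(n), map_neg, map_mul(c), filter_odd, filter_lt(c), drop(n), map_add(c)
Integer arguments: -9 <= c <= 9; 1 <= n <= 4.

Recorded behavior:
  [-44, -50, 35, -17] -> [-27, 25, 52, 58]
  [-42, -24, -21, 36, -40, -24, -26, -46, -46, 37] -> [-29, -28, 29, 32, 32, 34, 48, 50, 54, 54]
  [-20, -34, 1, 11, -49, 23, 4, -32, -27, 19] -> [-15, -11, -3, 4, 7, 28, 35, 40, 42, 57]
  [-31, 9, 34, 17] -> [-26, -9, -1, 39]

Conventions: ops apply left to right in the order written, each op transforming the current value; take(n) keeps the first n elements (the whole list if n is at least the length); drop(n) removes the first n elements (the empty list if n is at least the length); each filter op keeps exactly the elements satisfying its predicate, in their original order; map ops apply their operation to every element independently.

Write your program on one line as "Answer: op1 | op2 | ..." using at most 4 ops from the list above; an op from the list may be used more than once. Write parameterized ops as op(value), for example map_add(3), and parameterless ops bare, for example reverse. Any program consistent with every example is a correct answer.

map_add(-2) | map_neg | sort_asc | map_add(6)

Check, running the answer program on each example:
  [-44, -50, 35, -17] -> [-46, -52, 33, -19] -> [46, 52, -33, 19] -> [-33, 19, 46, 52] -> [-27, 25, 52, 58]
  [-42, -24, -21, 36, -40, -24, -26, -46, -46, 37] -> [-44, -26, -23, 34, -42, -26, -28, -48, -48, 35] -> [44, 26, 23, -34, 42, 26, 28, 48, 48, -35] -> [-35, -34, 23, 26, 26, 28, 42, 44, 48, 48] -> [-29, -28, 29, 32, 32, 34, 48, 50, 54, 54]
  [-20, -34, 1, 11, -49, 23, 4, -32, -27, 19] -> [-22, -36, -1, 9, -51, 21, 2, -34, -29, 17] -> [22, 36, 1, -9, 51, -21, -2, 34, 29, -17] -> [-21, -17, -9, -2, 1, 22, 29, 34, 36, 51] -> [-15, -11, -3, 4, 7, 28, 35, 40, 42, 57]
  [-31, 9, 34, 17] -> [-33, 7, 32, 15] -> [33, -7, -32, -15] -> [-32, -15, -7, 33] -> [-26, -9, -1, 39]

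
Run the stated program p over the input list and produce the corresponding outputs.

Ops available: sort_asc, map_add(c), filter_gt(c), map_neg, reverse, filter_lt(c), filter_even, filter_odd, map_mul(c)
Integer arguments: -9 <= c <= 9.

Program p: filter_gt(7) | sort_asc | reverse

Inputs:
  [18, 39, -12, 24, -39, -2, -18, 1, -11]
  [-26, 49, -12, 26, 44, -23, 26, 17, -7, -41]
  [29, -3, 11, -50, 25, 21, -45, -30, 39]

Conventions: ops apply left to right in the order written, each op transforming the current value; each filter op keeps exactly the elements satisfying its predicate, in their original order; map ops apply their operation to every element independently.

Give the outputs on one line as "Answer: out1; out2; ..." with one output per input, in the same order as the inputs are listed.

[39, 24, 18]; [49, 44, 26, 26, 17]; [39, 29, 25, 21, 11]

Execution, op by op:
  [18, 39, -12, 24, -39, -2, -18, 1, -11] -> [18, 39, 24] -> [18, 24, 39] -> [39, 24, 18]
  [-26, 49, -12, 26, 44, -23, 26, 17, -7, -41] -> [49, 26, 44, 26, 17] -> [17, 26, 26, 44, 49] -> [49, 44, 26, 26, 17]
  [29, -3, 11, -50, 25, 21, -45, -30, 39] -> [29, 11, 25, 21, 39] -> [11, 21, 25, 29, 39] -> [39, 29, 25, 21, 11]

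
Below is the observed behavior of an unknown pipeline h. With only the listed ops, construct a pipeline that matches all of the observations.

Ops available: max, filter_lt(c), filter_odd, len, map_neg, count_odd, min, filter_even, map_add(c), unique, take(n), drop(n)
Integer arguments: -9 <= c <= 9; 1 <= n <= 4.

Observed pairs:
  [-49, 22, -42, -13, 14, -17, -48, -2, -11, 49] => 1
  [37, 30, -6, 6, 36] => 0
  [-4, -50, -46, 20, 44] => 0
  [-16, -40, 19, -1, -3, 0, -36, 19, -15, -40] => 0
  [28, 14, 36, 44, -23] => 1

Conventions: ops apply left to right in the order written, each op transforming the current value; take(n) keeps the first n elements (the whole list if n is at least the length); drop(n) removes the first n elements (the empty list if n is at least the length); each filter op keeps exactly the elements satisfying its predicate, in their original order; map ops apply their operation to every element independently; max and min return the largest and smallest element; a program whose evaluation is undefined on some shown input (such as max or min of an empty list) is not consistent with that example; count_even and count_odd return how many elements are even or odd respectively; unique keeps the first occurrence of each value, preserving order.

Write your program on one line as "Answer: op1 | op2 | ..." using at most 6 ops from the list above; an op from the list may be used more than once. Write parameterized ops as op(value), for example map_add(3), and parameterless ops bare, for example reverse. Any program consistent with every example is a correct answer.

drop(1) | map_add(2) | filter_lt(-6) | take(2) | count_odd

Check, running the answer program on each example:
  [-49, 22, -42, -13, 14, -17, -48, -2, -11, 49] -> [22, -42, -13, 14, -17, -48, -2, -11, 49] -> [24, -40, -11, 16, -15, -46, 0, -9, 51] -> [-40, -11, -15, -46, -9] -> [-40, -11] -> 1
  [37, 30, -6, 6, 36] -> [30, -6, 6, 36] -> [32, -4, 8, 38] -> [] -> [] -> 0
  [-4, -50, -46, 20, 44] -> [-50, -46, 20, 44] -> [-48, -44, 22, 46] -> [-48, -44] -> [-48, -44] -> 0
  [-16, -40, 19, -1, -3, 0, -36, 19, -15, -40] -> [-40, 19, -1, -3, 0, -36, 19, -15, -40] -> [-38, 21, 1, -1, 2, -34, 21, -13, -38] -> [-38, -34, -13, -38] -> [-38, -34] -> 0
  [28, 14, 36, 44, -23] -> [14, 36, 44, -23] -> [16, 38, 46, -21] -> [-21] -> [-21] -> 1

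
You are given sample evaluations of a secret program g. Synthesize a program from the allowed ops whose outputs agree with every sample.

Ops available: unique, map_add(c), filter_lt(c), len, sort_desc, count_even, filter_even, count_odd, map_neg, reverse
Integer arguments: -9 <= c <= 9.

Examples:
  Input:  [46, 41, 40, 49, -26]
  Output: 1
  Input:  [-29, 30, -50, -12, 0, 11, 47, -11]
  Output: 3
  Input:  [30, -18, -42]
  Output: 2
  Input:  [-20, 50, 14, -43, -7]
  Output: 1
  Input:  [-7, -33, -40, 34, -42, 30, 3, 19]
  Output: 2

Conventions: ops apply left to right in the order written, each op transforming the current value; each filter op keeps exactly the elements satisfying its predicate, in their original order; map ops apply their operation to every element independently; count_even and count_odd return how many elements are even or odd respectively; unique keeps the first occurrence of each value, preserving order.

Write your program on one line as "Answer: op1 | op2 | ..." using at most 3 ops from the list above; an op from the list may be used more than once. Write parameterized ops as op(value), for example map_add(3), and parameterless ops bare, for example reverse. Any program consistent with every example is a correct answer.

sort_desc | filter_lt(8) | count_even

Check, running the answer program on each example:
  [46, 41, 40, 49, -26] -> [49, 46, 41, 40, -26] -> [-26] -> 1
  [-29, 30, -50, -12, 0, 11, 47, -11] -> [47, 30, 11, 0, -11, -12, -29, -50] -> [0, -11, -12, -29, -50] -> 3
  [30, -18, -42] -> [30, -18, -42] -> [-18, -42] -> 2
  [-20, 50, 14, -43, -7] -> [50, 14, -7, -20, -43] -> [-7, -20, -43] -> 1
  [-7, -33, -40, 34, -42, 30, 3, 19] -> [34, 30, 19, 3, -7, -33, -40, -42] -> [3, -7, -33, -40, -42] -> 2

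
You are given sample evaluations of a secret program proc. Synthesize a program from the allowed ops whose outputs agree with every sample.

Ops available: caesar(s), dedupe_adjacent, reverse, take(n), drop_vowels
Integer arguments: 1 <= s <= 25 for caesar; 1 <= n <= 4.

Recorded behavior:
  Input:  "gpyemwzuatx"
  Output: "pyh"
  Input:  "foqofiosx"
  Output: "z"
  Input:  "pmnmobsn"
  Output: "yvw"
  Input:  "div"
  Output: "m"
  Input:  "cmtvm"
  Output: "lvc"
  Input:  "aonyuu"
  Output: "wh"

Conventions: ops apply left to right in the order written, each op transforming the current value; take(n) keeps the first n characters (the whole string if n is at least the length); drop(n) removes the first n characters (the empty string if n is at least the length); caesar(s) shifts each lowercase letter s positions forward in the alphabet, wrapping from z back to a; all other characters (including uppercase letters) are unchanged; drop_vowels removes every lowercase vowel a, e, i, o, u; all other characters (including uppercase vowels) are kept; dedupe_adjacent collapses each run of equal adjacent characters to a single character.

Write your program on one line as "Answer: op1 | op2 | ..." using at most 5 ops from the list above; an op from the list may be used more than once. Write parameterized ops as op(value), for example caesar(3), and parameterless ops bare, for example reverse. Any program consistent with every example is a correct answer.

drop_vowels | caesar(9) | take(3) | drop_vowels

Check, running the answer program on each example:
  "gpyemwzuatx" -> "gpymwztx" -> "pyhvficg" -> "pyh" -> "pyh"
  "foqofiosx" -> "fqfsx" -> "ozobg" -> "ozo" -> "z"
  "pmnmobsn" -> "pmnmbsn" -> "yvwvkbw" -> "yvw" -> "yvw"
  "div" -> "dv" -> "me" -> "me" -> "m"
  "cmtvm" -> "cmtvm" -> "lvcev" -> "lvc" -> "lvc"
  "aonyuu" -> "ny" -> "wh" -> "wh" -> "wh"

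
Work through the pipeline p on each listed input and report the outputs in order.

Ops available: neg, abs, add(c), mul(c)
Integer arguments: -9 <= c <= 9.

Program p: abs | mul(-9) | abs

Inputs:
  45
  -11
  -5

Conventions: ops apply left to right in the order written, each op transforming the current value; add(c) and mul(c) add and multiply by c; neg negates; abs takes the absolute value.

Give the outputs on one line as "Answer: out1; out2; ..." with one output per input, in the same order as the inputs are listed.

405; 99; 45

Execution, op by op:
  45 -> 45 -> -405 -> 405
  -11 -> 11 -> -99 -> 99
  -5 -> 5 -> -45 -> 45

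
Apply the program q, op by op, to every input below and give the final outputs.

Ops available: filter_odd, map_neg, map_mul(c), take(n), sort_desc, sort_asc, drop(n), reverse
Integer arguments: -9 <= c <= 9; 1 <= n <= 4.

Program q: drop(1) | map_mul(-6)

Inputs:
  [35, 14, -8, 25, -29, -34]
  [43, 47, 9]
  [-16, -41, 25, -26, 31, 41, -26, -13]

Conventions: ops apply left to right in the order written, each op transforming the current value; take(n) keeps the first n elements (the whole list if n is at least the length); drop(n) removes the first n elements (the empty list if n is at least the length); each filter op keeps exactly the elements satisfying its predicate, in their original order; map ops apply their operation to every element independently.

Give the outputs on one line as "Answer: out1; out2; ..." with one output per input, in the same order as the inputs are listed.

[-84, 48, -150, 174, 204]; [-282, -54]; [246, -150, 156, -186, -246, 156, 78]

Execution, op by op:
  [35, 14, -8, 25, -29, -34] -> [14, -8, 25, -29, -34] -> [-84, 48, -150, 174, 204]
  [43, 47, 9] -> [47, 9] -> [-282, -54]
  [-16, -41, 25, -26, 31, 41, -26, -13] -> [-41, 25, -26, 31, 41, -26, -13] -> [246, -150, 156, -186, -246, 156, 78]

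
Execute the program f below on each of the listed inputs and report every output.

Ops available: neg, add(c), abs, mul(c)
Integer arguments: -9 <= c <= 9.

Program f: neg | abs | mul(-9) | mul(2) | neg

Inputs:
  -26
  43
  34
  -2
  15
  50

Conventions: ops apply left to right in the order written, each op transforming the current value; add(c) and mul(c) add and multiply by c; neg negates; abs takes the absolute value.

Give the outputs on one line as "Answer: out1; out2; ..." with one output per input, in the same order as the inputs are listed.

Execution, op by op:
  -26 -> 26 -> 26 -> -234 -> -468 -> 468
  43 -> -43 -> 43 -> -387 -> -774 -> 774
  34 -> -34 -> 34 -> -306 -> -612 -> 612
  -2 -> 2 -> 2 -> -18 -> -36 -> 36
  15 -> -15 -> 15 -> -135 -> -270 -> 270
  50 -> -50 -> 50 -> -450 -> -900 -> 900

468; 774; 612; 36; 270; 900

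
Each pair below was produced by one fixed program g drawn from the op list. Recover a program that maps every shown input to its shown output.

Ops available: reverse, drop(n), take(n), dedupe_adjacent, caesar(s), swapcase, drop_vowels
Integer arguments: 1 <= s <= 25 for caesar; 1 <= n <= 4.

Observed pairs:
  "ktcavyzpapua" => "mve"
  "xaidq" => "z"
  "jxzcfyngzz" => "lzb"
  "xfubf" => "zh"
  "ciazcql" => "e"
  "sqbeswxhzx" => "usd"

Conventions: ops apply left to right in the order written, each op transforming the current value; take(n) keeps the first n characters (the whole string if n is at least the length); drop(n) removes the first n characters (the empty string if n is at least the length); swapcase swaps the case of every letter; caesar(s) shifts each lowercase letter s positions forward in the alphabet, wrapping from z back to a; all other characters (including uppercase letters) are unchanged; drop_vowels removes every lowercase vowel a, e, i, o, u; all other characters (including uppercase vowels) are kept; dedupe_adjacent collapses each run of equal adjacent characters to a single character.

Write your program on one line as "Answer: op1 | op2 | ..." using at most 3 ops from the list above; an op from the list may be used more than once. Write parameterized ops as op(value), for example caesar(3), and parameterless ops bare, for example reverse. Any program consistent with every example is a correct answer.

take(3) | drop_vowels | caesar(2)

Check, running the answer program on each example:
  "ktcavyzpapua" -> "ktc" -> "ktc" -> "mve"
  "xaidq" -> "xai" -> "x" -> "z"
  "jxzcfyngzz" -> "jxz" -> "jxz" -> "lzb"
  "xfubf" -> "xfu" -> "xf" -> "zh"
  "ciazcql" -> "cia" -> "c" -> "e"
  "sqbeswxhzx" -> "sqb" -> "sqb" -> "usd"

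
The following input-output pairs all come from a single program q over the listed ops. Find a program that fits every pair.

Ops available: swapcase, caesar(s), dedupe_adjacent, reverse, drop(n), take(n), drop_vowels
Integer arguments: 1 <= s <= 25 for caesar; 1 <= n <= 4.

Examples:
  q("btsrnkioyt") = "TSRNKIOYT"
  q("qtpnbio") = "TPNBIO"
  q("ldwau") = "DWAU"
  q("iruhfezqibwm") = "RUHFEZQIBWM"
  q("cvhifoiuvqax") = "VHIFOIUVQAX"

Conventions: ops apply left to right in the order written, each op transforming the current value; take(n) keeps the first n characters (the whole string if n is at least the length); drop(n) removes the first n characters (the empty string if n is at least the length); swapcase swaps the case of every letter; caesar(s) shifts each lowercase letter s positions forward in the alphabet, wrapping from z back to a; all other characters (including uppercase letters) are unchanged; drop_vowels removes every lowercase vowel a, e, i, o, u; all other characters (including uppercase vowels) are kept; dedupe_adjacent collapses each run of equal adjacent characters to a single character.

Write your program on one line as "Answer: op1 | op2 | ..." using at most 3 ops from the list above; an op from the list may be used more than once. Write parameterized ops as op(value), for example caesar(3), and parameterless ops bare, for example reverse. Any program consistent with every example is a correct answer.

swapcase | drop(1)

Check, running the answer program on each example:
  "btsrnkioyt" -> "BTSRNKIOYT" -> "TSRNKIOYT"
  "qtpnbio" -> "QTPNBIO" -> "TPNBIO"
  "ldwau" -> "LDWAU" -> "DWAU"
  "iruhfezqibwm" -> "IRUHFEZQIBWM" -> "RUHFEZQIBWM"
  "cvhifoiuvqax" -> "CVHIFOIUVQAX" -> "VHIFOIUVQAX"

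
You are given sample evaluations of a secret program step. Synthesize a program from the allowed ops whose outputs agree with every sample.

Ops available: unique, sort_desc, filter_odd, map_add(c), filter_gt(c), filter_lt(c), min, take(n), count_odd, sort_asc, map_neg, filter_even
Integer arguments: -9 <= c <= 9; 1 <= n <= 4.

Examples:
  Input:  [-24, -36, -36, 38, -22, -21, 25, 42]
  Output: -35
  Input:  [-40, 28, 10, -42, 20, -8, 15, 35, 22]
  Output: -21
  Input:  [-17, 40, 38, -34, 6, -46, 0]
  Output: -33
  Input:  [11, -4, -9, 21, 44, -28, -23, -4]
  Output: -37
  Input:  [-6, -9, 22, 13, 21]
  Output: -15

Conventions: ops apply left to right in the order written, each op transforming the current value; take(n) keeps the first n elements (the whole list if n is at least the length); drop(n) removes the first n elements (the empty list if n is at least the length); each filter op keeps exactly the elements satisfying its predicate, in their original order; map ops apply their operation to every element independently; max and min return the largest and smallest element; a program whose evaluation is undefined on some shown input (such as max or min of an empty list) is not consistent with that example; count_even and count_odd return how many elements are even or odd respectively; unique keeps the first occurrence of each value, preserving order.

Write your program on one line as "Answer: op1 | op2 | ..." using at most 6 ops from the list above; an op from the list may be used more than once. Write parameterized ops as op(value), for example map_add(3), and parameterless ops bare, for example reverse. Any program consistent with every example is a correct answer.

map_add(-7) | filter_odd | sort_desc | map_neg | min

Check, running the answer program on each example:
  [-24, -36, -36, 38, -22, -21, 25, 42] -> [-31, -43, -43, 31, -29, -28, 18, 35] -> [-31, -43, -43, 31, -29, 35] -> [35, 31, -29, -31, -43, -43] -> [-35, -31, 29, 31, 43, 43] -> -35
  [-40, 28, 10, -42, 20, -8, 15, 35, 22] -> [-47, 21, 3, -49, 13, -15, 8, 28, 15] -> [-47, 21, 3, -49, 13, -15, 15] -> [21, 15, 13, 3, -15, -47, -49] -> [-21, -15, -13, -3, 15, 47, 49] -> -21
  [-17, 40, 38, -34, 6, -46, 0] -> [-24, 33, 31, -41, -1, -53, -7] -> [33, 31, -41, -1, -53, -7] -> [33, 31, -1, -7, -41, -53] -> [-33, -31, 1, 7, 41, 53] -> -33
  [11, -4, -9, 21, 44, -28, -23, -4] -> [4, -11, -16, 14, 37, -35, -30, -11] -> [-11, 37, -35, -11] -> [37, -11, -11, -35] -> [-37, 11, 11, 35] -> -37
  [-6, -9, 22, 13, 21] -> [-13, -16, 15, 6, 14] -> [-13, 15] -> [15, -13] -> [-15, 13] -> -15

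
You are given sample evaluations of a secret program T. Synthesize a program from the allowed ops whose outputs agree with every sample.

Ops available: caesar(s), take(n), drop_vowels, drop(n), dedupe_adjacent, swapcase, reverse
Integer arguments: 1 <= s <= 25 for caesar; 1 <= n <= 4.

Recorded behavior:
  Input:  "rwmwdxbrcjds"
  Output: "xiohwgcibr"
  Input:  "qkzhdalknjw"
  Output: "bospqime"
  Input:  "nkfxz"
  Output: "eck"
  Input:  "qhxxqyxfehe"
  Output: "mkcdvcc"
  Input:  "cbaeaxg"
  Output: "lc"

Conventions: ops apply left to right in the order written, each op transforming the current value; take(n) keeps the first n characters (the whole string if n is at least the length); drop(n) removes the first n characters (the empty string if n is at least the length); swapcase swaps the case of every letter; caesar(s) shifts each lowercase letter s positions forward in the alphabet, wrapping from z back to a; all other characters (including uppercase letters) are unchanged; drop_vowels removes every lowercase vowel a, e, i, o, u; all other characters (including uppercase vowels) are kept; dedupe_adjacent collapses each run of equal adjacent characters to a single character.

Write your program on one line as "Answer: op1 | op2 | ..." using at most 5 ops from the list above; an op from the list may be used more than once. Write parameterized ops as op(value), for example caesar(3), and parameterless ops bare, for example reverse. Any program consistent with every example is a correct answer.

drop_vowels | caesar(18) | caesar(13) | drop(2) | reverse

Check, running the answer program on each example:
  "rwmwdxbrcjds" -> "rwmwdxbrcjds" -> "joeovptjubvk" -> "wbrbicgwhoix" -> "rbicgwhoix" -> "xiohwgcibr"
  "qkzhdalknjw" -> "qkzhdlknjw" -> "icrzvdcfbo" -> "vpemiqpsob" -> "emiqpsob" -> "bospqime"
  "nkfxz" -> "nkfxz" -> "fcxpr" -> "spkce" -> "kce" -> "eck"
  "qhxxqyxfehe" -> "qhxxqyxfh" -> "izppiqpxz" -> "vmccvdckm" -> "ccvdckm" -> "mkcdvcc"
  "cbaeaxg" -> "cbxg" -> "utpy" -> "hgcl" -> "cl" -> "lc"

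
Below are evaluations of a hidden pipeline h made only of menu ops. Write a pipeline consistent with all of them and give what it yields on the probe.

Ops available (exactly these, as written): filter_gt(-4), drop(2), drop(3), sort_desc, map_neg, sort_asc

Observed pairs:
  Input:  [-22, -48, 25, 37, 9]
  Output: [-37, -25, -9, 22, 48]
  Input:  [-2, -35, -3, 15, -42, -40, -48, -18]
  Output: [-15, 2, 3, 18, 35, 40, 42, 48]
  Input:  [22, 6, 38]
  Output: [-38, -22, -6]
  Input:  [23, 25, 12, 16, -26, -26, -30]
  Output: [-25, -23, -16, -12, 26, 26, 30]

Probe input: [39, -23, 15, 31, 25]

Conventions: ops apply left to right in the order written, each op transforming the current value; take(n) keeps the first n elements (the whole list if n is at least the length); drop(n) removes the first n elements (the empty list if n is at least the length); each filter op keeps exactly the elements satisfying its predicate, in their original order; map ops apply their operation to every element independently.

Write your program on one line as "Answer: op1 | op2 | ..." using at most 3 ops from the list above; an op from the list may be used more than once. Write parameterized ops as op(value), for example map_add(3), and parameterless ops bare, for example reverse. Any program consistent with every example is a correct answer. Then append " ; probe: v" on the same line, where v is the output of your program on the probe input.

map_neg | sort_desc | sort_asc ; probe: [-39, -31, -25, -15, 23]

Check, running the answer program on each example:
  [-22, -48, 25, 37, 9] -> [22, 48, -25, -37, -9] -> [48, 22, -9, -25, -37] -> [-37, -25, -9, 22, 48]
  [-2, -35, -3, 15, -42, -40, -48, -18] -> [2, 35, 3, -15, 42, 40, 48, 18] -> [48, 42, 40, 35, 18, 3, 2, -15] -> [-15, 2, 3, 18, 35, 40, 42, 48]
  [22, 6, 38] -> [-22, -6, -38] -> [-6, -22, -38] -> [-38, -22, -6]
  [23, 25, 12, 16, -26, -26, -30] -> [-23, -25, -12, -16, 26, 26, 30] -> [30, 26, 26, -12, -16, -23, -25] -> [-25, -23, -16, -12, 26, 26, 30]
  probe: [39, -23, 15, 31, 25] -> [-39, 23, -15, -31, -25] -> [23, -15, -25, -31, -39] -> [-39, -31, -25, -15, 23]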